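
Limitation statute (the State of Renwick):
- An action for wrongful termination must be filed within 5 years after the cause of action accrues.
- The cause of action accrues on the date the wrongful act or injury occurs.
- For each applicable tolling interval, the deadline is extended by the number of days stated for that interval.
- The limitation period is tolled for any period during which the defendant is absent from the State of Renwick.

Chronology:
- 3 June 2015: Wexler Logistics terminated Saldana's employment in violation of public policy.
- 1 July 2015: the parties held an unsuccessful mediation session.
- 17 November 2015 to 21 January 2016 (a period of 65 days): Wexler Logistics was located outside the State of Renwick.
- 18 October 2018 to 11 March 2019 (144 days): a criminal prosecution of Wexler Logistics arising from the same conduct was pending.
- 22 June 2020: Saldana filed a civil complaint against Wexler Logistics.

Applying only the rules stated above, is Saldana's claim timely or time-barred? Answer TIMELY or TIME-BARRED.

The cause of action accrued on 3 June 2015, the date of the act.
5 years from 3 June 2015 is 3 June 2020.
The period was tolled for 65 days by the defendant's absence from the jurisdiction (17 November 2015 to 21 January 2016), pushing the deadline to 7 August 2020.
The pending criminal prosecution from 18 October 2018 to 11 March 2019 does not toll the period, because no stated rule makes a criminal prosecution a tolling event.
The other events in the timeline have no effect on the limitation period under the stated rules.
Saldana filed on 22 June 2020, before the 7 August 2020 deadline, so the action is timely.

TIMELY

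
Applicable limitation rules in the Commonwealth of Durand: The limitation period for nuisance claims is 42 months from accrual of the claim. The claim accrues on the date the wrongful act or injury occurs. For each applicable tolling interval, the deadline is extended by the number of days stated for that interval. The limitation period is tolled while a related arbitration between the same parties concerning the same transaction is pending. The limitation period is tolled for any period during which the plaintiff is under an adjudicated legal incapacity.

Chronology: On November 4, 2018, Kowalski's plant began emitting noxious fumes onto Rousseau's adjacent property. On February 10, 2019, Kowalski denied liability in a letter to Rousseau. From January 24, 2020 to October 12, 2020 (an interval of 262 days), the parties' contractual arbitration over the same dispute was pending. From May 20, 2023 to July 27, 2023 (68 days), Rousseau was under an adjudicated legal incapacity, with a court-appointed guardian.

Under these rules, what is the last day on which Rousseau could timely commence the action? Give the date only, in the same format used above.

January 21, 2023

The limitation period began to run on November 4, 2018.
42 months from November 4, 2018 is May 4, 2022.
The period was tolled for 262 days by the pending related arbitration (January 24, 2020 to October 12, 2020), pushing the deadline to January 21, 2023.
The plaintiff's legal incapacity from May 20, 2023 to July 27, 2023 began after the period had already run on January 21, 2023, so it has no tolling effect.
None of the other events listed affects the running of the period under the stated rules.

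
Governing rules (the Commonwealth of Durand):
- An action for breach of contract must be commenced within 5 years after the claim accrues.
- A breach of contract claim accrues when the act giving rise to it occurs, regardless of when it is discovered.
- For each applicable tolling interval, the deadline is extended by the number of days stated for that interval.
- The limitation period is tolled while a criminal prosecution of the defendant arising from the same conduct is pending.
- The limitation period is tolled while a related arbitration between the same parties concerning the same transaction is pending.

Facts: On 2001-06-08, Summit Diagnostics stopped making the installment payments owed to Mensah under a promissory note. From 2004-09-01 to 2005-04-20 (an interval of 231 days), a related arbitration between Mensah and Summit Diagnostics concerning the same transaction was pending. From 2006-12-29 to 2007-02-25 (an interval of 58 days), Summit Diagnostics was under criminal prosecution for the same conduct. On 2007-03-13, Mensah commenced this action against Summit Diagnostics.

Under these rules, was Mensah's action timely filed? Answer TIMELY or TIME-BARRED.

The limitation period began to run on 2001-06-08.
5 years from 2001-06-08 is 2006-06-08.
The pending related arbitration from 2004-09-01 to 2005-04-20 tolled the period for 231 days, extending the deadline to 2007-01-25.
The period was tolled for 58 days by the pending criminal prosecution (2006-12-29 to 2007-02-25), pushing the deadline to 2007-03-24.
Filing on 2007-03-13 beat the 2007-03-24 deadline — the action is timely.

TIMELY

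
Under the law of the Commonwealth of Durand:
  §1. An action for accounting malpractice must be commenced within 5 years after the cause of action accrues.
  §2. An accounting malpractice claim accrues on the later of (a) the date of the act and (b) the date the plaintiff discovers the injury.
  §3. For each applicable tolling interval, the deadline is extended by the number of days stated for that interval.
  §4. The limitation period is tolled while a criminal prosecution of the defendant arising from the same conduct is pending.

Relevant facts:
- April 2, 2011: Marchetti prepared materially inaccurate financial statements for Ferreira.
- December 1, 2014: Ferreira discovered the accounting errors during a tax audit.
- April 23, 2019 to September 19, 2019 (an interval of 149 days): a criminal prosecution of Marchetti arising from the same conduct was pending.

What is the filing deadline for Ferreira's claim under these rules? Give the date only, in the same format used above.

Because discovery on December 1, 2014 post-dates the April 2, 2011 act, accrual under the later-of rule falls on December 1, 2014.
Adding the 5 years base period to December 1, 2014 gives a deadline of December 1, 2019, before any tolling.
The pending criminal prosecution from April 23, 2019 to September 19, 2019 tolled the period for 149 days, extending the deadline to April 28, 2020.

April 28, 2020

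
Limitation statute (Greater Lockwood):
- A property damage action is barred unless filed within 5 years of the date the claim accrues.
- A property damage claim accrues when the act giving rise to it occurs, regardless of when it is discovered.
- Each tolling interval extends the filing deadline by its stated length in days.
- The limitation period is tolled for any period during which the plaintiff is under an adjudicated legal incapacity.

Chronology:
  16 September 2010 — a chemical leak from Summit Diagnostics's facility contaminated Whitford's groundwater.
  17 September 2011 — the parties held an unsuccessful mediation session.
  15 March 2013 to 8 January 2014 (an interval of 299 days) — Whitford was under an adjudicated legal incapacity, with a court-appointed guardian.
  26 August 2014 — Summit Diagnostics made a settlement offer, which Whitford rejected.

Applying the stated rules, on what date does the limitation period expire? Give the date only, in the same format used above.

The claim accrued on 16 September 2010, when the wrongful act occurred.
5 years from 16 September 2010 is 16 September 2015.
The plaintiff's legal incapacity from 15 March 2013 to 8 January 2014 tolled the period for 299 days, extending the deadline to 11 July 2016.
Nothing else in the chronology tolls or restarts the period.

11 July 2016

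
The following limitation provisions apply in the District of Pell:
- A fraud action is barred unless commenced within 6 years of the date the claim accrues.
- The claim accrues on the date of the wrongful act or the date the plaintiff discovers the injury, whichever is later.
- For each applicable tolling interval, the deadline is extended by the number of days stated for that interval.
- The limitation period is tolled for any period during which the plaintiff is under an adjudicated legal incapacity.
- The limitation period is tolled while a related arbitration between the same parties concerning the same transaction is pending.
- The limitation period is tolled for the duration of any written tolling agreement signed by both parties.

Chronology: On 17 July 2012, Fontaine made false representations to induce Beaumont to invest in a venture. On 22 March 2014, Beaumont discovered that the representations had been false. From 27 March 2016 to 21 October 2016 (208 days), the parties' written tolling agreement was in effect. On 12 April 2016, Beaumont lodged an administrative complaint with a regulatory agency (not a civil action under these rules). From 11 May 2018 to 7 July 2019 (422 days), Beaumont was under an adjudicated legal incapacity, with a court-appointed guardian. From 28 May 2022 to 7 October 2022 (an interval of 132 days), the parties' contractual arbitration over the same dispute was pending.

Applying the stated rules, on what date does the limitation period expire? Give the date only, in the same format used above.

12 December 2021

Taking the later of the act (17 July 2012) and discovery (22 March 2014), the claim accrued on 22 March 2014.
The untolled deadline — 6 years after 22 March 2014 — is 22 March 2020.
The period was tolled for 208 days by the written tolling agreement (27 March 2016 to 21 October 2016), pushing the deadline to 16 October 2020.
Because the plaintiff's legal incapacity ran from 11 May 2018 to 7 July 2019, the deadline is extended by 422 days to 12 December 2021.
The pending related arbitration from 28 May 2022 to 7 October 2022 began after the period had already run on 12 December 2021, so it has no tolling effect.
None of the other events listed affects the running of the period under the stated rules.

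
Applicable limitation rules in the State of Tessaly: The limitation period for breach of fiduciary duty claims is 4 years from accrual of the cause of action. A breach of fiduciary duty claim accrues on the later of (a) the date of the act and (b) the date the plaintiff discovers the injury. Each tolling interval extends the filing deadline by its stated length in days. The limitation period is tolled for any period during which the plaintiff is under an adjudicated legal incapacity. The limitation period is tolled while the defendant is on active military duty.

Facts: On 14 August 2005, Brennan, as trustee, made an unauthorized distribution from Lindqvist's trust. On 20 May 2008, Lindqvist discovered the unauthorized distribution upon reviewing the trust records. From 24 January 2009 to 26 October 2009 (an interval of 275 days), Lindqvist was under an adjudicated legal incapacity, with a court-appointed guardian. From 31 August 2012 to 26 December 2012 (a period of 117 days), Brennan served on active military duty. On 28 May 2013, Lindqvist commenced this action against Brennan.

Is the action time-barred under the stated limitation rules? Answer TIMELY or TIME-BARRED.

Because discovery on 20 May 2008 post-dates the 14 August 2005 act, accrual under the later-of rule falls on 20 May 2008.
Adding the 4 years base period to 20 May 2008 gives a deadline of 20 May 2012, before any tolling.
The period was tolled for 275 days by the plaintiff's legal incapacity (24 January 2009 to 26 October 2009), pushing the deadline to 19 February 2013.
Because the defendant's active military service ran from 31 August 2012 to 26 December 2012, the deadline is extended by 117 days to 16 June 2013.
Lindqvist filed on 28 May 2013, before the 16 June 2013 deadline, so the action is timely.

TIMELY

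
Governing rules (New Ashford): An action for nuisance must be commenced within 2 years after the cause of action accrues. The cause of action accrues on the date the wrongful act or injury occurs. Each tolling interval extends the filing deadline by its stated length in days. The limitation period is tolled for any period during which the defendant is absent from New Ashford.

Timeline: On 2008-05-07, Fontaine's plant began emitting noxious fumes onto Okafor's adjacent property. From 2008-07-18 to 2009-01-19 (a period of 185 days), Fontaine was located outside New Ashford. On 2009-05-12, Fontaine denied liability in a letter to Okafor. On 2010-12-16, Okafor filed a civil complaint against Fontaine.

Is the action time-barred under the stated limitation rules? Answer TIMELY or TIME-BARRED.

TIME-BARRED

The limitation period began to run on 2008-05-07.
The untolled deadline — 2 years after 2008-05-07 — is 2010-05-07.
The defendant's absence from the jurisdiction from 2008-07-18 to 2009-01-19 tolled the period for 185 days, extending the deadline to 2010-11-08.
Nothing else in the chronology tolls or restarts the period.
Okafor filed on 2010-12-16, after the 2010-11-08 deadline, so the action is time-barred.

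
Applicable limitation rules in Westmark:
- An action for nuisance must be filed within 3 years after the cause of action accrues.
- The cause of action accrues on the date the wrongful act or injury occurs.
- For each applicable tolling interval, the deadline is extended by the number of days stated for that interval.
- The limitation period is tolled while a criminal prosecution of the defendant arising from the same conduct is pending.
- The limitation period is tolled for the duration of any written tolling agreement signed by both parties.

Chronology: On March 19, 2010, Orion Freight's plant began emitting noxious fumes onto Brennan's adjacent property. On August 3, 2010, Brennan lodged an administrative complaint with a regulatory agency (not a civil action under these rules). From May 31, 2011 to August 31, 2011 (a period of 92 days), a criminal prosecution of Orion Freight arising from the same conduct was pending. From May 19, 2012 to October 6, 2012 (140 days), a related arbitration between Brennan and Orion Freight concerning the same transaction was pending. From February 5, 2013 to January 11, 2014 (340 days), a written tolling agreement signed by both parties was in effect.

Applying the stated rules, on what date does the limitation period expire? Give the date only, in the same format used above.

The cause of action accrued on March 19, 2010, the date of the act.
3 years from March 19, 2010 is March 19, 2013.
Because the pending criminal prosecution ran from May 31, 2011 to August 31, 2011, the deadline is extended by 92 days to June 19, 2013.
The period was tolled for 340 days by the written tolling agreement (February 5, 2013 to January 11, 2014), pushing the deadline to May 25, 2014.
No stated provision tolls the period for a pending arbitration, so the interval from May 19, 2012 to October 6, 2012 has no effect on the deadline.
Nothing else in the chronology tolls or restarts the period.

May 25, 2014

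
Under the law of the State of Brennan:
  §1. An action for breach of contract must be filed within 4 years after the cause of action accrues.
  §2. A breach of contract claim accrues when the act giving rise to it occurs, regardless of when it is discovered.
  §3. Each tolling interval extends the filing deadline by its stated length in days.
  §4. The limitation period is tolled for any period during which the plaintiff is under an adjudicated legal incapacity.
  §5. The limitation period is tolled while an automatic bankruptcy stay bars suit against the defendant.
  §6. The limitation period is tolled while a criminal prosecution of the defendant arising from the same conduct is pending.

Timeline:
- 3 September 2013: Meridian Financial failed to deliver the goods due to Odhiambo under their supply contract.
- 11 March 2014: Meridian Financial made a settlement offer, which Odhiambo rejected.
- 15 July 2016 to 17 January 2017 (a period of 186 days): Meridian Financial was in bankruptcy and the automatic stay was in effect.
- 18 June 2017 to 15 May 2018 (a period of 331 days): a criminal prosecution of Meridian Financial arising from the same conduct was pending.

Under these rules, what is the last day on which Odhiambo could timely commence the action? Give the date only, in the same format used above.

2 February 2019

The claim accrued on 3 September 2013, when the wrongful act occurred.
The untolled deadline — 4 years after 3 September 2013 — is 3 September 2017.
Because the automatic bankruptcy stay ran from 15 July 2016 to 17 January 2017, the deadline is extended by 186 days to 8 March 2018.
The period was tolled for 331 days by the pending criminal prosecution (18 June 2017 to 15 May 2018), pushing the deadline to 2 February 2019.
Nothing else in the chronology tolls or restarts the period.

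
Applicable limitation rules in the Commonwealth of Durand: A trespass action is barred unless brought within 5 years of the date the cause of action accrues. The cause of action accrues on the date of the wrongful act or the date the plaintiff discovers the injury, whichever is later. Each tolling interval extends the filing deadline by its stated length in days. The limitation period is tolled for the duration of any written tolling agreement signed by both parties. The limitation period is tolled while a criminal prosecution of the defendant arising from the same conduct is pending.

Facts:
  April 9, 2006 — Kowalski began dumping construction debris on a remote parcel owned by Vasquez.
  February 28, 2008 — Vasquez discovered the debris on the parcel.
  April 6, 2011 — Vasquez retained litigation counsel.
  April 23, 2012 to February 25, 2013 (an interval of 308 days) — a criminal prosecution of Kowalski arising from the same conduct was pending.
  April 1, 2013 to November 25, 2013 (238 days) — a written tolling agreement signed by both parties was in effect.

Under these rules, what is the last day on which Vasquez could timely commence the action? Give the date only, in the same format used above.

August 28, 2014

Because discovery on February 28, 2008 post-dates the April 9, 2006 act, accrual under the later-of rule falls on February 28, 2008.
The untolled deadline — 5 years after February 28, 2008 — is February 28, 2013.
The pending criminal prosecution from April 23, 2012 to February 25, 2013 tolled the period for 308 days, extending the deadline to January 2, 2014.
The period was tolled for 238 days by the written tolling agreement (April 1, 2013 to November 25, 2013), pushing the deadline to August 28, 2014.
The other events in the timeline have no effect on the limitation period under the stated rules.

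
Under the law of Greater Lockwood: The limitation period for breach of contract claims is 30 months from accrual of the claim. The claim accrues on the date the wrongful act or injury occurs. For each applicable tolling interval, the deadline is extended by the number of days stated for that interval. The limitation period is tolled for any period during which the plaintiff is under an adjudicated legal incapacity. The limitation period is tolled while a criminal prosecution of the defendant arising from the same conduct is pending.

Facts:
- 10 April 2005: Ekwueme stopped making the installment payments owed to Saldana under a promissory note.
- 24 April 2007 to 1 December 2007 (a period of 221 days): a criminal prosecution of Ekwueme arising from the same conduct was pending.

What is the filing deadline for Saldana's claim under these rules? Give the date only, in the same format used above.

The claim accrued on 10 April 2005, the date of the act.
Adding the 30 months base period to 10 April 2005 gives a deadline of 10 October 2007, before any tolling.
Because the pending criminal prosecution ran from 24 April 2007 to 1 December 2007, the deadline is extended by 221 days to 18 May 2008.

18 May 2008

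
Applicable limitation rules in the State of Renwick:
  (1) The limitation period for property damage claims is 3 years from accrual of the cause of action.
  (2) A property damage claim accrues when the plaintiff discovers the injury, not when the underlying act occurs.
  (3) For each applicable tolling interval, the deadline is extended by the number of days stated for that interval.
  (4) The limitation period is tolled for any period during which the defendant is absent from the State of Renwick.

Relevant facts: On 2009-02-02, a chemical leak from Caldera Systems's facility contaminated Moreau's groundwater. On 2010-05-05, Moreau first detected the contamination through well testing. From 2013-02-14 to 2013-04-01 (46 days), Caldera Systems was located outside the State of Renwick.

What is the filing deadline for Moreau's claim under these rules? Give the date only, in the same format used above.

2013-06-20

The claim did not accrue until Moreau discovered the injury on 2010-05-05; the 2009-02-02 act date does not start the clock under the stated rule.
The untolled deadline — 3 years after 2010-05-05 — is 2013-05-05.
Because the defendant's absence from the jurisdiction ran from 2013-02-14 to 2013-04-01, the deadline is extended by 46 days to 2013-06-20.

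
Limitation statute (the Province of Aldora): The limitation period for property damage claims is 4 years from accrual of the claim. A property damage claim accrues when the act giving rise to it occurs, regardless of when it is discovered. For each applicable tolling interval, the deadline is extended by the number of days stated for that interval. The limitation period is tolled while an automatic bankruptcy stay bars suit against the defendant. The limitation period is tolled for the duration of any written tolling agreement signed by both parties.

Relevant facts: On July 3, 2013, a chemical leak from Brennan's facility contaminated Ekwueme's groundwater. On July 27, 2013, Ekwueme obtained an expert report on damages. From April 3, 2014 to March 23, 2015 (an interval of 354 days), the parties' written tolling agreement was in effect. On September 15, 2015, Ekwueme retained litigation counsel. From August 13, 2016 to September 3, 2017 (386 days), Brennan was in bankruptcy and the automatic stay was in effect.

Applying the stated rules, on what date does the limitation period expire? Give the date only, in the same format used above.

July 13, 2019

The claim accrued on July 3, 2013, the date of the act.
Adding the 4 years base period to July 3, 2013 gives a deadline of July 3, 2017, before any tolling.
The written tolling agreement from April 3, 2014 to March 23, 2015 tolled the period for 354 days, extending the deadline to June 22, 2018.
The automatic bankruptcy stay from August 13, 2016 to September 3, 2017 tolled the period for 386 days, extending the deadline to July 13, 2019.
Nothing else in the chronology tolls or restarts the period.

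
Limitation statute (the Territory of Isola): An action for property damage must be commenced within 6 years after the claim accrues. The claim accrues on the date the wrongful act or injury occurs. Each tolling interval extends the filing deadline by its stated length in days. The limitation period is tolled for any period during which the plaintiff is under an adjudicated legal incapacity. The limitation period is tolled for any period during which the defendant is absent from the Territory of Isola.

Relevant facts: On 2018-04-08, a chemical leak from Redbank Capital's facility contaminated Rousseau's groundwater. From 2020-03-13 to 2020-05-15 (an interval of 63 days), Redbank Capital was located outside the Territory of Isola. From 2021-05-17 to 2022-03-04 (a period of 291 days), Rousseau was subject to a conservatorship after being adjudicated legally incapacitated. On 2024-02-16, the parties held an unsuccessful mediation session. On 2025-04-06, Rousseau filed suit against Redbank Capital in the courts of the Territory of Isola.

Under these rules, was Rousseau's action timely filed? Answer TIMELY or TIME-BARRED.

The claim accrued on 2018-04-08, when the wrongful act occurred.
Adding the 6 years base period to 2018-04-08 gives a deadline of 2024-04-08, before any tolling.
The period was tolled for 63 days by the defendant's absence from the jurisdiction (2020-03-13 to 2020-05-15), pushing the deadline to 2024-06-10.
The plaintiff's legal incapacity from 2021-05-17 to 2022-03-04 tolled the period for 291 days, extending the deadline to 2025-03-28.
None of the other events listed affects the running of the period under the stated rules.
Rousseau filed on 2025-04-06, after the 2025-03-28 deadline, so the action is time-barred.

TIME-BARRED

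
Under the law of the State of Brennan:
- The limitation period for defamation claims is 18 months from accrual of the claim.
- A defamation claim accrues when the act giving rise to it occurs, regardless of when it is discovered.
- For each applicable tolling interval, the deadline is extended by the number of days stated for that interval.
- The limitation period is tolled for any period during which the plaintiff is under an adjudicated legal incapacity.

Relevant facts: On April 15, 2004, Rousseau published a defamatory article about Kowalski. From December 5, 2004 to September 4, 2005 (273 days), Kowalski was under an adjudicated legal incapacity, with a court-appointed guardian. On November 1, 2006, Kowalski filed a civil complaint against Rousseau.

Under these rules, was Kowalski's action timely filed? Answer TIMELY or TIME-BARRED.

TIME-BARRED

The claim accrued on April 15, 2004, when the wrongful act occurred.
18 months from April 15, 2004 is October 15, 2005.
The period was tolled for 273 days by the plaintiff's legal incapacity (December 5, 2004 to September 4, 2005), pushing the deadline to July 15, 2006.
Kowalski filed on November 1, 2006, after the July 15, 2006 deadline, so the action is time-barred.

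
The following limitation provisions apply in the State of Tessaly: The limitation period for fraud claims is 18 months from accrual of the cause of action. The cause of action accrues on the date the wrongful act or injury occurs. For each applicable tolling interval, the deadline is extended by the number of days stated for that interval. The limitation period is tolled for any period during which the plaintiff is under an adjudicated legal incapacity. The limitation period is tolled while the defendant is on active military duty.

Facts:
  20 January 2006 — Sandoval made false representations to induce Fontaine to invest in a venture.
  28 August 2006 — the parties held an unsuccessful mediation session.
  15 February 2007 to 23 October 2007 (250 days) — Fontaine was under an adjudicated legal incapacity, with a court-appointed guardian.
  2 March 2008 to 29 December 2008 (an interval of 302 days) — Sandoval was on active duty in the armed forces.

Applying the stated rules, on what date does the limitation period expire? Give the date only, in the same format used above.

The claim accrued on 20 January 2006, when the wrongful act occurred.
The untolled deadline — 18 months after 20 January 2006 — is 20 July 2007.
The period was tolled for 250 days by the plaintiff's legal incapacity (15 February 2007 to 23 October 2007), pushing the deadline to 26 March 2008.
The period was tolled for 302 days by the defendant's active military service (2 March 2008 to 29 December 2008), pushing the deadline to 22 January 2009.
The other events in the timeline have no effect on the limitation period under the stated rules.

22 January 2009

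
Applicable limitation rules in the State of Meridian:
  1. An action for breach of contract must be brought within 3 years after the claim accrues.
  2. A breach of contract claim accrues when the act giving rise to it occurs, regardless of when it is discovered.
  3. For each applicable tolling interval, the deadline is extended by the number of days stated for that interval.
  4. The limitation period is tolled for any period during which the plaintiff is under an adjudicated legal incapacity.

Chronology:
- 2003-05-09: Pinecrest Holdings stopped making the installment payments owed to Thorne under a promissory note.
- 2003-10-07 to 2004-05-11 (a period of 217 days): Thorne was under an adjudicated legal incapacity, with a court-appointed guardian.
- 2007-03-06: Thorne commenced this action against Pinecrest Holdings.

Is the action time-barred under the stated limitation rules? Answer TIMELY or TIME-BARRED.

TIME-BARRED

The claim accrued on 2003-05-09, when the wrongful act occurred.
The untolled deadline — 3 years after 2003-05-09 — is 2006-05-09.
The period was tolled for 217 days by the plaintiff's legal incapacity (2003-10-07 to 2004-05-11), pushing the deadline to 2006-12-12.
Thorne filed on 2007-03-06, after the 2006-12-12 deadline, so the action is time-barred.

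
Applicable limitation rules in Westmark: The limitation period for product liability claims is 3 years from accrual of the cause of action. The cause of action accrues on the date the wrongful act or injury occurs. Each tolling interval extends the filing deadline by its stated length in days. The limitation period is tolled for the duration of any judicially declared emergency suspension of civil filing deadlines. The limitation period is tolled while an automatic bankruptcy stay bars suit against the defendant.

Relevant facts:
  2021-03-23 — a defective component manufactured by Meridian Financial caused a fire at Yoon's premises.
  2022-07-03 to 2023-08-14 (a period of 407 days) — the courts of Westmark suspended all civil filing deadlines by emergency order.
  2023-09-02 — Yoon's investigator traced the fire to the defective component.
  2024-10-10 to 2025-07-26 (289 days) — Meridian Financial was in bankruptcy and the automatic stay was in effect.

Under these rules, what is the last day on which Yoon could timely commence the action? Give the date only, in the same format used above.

Because the rule ties accrual to occurrence, the claim accrued on 2021-03-23, not on the 2023-09-02 discovery date.
3 years from 2021-03-23 is 2024-03-23.
Because the emergency suspension of filing deadlines ran from 2022-07-03 to 2023-08-14, the deadline is extended by 407 days to 2025-05-04.
The automatic bankruptcy stay from 2024-10-10 to 2025-07-26 tolled the period for 289 days, extending the deadline to 2026-02-17.

2026-02-17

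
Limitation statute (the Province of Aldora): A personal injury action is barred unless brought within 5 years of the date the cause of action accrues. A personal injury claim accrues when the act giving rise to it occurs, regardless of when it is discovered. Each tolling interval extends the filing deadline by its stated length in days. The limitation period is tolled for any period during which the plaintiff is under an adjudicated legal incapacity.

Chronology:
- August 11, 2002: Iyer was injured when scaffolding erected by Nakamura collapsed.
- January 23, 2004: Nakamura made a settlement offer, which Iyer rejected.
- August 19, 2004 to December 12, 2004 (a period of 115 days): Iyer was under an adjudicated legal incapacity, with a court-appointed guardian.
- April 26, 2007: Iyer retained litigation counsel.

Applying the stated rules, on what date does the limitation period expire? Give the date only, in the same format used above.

The limitation period began to run on August 11, 2002.
5 years from August 11, 2002 is August 11, 2007.
The period was tolled for 115 days by the plaintiff's legal incapacity (August 19, 2004 to December 12, 2004), pushing the deadline to December 4, 2007.
The other events in the timeline have no effect on the limitation period under the stated rules.

December 4, 2007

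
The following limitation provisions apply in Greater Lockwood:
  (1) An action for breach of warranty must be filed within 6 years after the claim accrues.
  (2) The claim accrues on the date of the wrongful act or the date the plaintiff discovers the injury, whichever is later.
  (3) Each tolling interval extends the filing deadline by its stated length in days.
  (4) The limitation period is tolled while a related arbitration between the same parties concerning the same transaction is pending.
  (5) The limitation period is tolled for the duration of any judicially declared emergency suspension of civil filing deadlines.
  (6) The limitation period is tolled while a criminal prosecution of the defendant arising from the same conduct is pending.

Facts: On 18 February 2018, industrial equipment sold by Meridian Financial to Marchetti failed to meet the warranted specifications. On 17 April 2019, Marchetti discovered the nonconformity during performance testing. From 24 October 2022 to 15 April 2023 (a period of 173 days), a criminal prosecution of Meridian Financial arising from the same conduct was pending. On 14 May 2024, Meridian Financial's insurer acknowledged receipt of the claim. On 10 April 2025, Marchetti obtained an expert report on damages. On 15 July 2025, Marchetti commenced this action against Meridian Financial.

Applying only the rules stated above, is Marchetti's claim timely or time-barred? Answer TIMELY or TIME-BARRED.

Because discovery on 17 April 2019 post-dates the 18 February 2018 act, accrual under the later-of rule falls on 17 April 2019.
Adding the 6 years base period to 17 April 2019 gives a deadline of 17 April 2025, before any tolling.
The period was tolled for 173 days by the pending criminal prosecution (24 October 2022 to 15 April 2023), pushing the deadline to 7 October 2025.
None of the other events listed affects the running of the period under the stated rules.
The 15 July 2025 filing precedes the 7 October 2025 deadline; the claim is timely.

TIMELY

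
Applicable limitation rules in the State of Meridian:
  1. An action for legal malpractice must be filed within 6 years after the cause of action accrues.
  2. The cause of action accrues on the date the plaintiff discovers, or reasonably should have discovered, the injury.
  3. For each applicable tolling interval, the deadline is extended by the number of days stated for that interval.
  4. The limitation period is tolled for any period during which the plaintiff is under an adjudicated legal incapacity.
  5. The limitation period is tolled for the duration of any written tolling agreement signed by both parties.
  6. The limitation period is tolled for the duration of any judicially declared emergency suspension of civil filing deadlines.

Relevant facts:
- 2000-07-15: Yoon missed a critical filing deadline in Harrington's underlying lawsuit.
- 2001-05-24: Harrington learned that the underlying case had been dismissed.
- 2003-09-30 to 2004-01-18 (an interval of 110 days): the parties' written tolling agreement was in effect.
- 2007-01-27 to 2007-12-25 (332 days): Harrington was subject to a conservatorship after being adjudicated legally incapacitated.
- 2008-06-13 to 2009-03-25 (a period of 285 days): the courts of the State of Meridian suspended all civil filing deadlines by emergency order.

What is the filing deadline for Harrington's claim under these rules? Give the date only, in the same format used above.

The claim did not accrue until Harrington discovered the injury on 2001-05-24; the 2000-07-15 act date does not start the clock under the stated rule.
6 years from 2001-05-24 is 2007-05-24.
The period was tolled for 110 days by the written tolling agreement (2003-09-30 to 2004-01-18), pushing the deadline to 2007-09-11.
The plaintiff's legal incapacity from 2007-01-27 to 2007-12-25 tolled the period for 332 days, extending the deadline to 2008-08-08.
The emergency suspension of filing deadlines from 2008-06-13 to 2009-03-25 tolled the period for 285 days, extending the deadline to 2009-05-20.

2009-05-20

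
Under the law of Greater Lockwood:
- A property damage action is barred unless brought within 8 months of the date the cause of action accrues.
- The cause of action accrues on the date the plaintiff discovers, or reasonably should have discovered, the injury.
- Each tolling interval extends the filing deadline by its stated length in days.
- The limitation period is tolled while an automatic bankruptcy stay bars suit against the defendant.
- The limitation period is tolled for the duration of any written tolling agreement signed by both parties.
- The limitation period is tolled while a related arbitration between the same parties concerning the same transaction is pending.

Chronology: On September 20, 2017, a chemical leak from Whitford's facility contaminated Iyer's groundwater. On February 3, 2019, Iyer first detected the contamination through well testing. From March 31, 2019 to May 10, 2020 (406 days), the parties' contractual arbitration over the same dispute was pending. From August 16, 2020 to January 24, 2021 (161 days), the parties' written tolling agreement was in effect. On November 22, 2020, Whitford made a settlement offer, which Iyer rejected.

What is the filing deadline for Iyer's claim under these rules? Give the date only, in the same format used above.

April 22, 2021

The claim did not accrue until Iyer discovered the injury on February 3, 2019; the September 20, 2017 act date does not start the clock under the stated rule.
8 months from February 3, 2019 is October 3, 2019.
The period was tolled for 406 days by the pending related arbitration (March 31, 2019 to May 10, 2020), pushing the deadline to November 12, 2020.
Because the written tolling agreement ran from August 16, 2020 to January 24, 2021, the deadline is extended by 161 days to April 22, 2021.
None of the other events listed affects the running of the period under the stated rules.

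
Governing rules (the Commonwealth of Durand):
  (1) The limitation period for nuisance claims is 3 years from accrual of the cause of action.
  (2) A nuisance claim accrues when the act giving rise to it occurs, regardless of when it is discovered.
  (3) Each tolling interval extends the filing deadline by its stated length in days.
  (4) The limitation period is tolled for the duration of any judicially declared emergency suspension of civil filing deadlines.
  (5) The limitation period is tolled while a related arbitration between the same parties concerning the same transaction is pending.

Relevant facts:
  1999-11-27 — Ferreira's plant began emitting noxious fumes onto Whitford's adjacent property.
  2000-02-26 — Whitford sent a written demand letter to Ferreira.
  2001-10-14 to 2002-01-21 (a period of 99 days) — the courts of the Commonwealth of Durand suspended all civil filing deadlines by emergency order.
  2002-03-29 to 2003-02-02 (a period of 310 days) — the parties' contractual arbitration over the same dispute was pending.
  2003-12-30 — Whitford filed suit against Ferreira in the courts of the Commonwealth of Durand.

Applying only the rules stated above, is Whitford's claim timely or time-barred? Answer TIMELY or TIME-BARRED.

TIMELY

The limitation period began to run on 1999-11-27.
Adding the 3 years base period to 1999-11-27 gives a deadline of 2002-11-27, before any tolling.
The emergency suspension of filing deadlines from 2001-10-14 to 2002-01-21 tolled the period for 99 days, extending the deadline to 2003-03-06.
The pending related arbitration from 2002-03-29 to 2003-02-02 tolled the period for 310 days, extending the deadline to 2004-01-10.
The other events in the timeline have no effect on the limitation period under the stated rules.
The 2003-12-30 filing precedes the 2004-01-10 deadline; the claim is timely.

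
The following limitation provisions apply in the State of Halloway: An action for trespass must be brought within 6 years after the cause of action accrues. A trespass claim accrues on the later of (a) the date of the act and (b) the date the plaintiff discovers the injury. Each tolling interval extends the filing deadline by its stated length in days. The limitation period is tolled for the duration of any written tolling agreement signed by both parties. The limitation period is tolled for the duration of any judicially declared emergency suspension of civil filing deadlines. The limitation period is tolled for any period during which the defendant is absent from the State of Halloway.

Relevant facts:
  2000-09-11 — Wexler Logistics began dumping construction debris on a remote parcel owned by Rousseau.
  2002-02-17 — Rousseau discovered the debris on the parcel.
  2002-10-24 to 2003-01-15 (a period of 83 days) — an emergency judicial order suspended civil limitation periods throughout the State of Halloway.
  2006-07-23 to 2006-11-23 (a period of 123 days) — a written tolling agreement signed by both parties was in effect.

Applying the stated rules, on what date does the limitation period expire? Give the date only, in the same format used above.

The claim accrued on 2002-02-17 — the later of the 2000-09-11 act and the 2002-02-17 discovery.
The untolled deadline — 6 years after 2002-02-17 — is 2008-02-17.
The emergency suspension of filing deadlines from 2002-10-24 to 2003-01-15 tolled the period for 83 days, extending the deadline to 2008-05-10.
The written tolling agreement from 2006-07-23 to 2006-11-23 tolled the period for 123 days, extending the deadline to 2008-09-10.

2008-09-10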